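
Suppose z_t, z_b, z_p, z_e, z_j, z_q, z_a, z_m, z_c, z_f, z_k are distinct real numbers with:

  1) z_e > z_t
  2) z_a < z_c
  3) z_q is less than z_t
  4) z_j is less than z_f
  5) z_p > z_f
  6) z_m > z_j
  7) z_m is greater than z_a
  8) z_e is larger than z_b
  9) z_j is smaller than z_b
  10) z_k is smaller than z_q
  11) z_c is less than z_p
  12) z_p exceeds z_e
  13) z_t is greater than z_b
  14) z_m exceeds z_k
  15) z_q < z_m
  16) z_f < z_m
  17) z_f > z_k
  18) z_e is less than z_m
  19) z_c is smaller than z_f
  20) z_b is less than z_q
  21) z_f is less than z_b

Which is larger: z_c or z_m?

z_c < z_f and z_f < z_b give z_c < z_b.
Then z_b < z_q extends the chain to z_q.
Then z_q < z_t extends the chain to z_t.
Then z_t < z_e extends the chain to z_e.
Then z_e < z_m extends the chain to z_m.
So z_c < z_m; z_m is the larger of the two.

z_m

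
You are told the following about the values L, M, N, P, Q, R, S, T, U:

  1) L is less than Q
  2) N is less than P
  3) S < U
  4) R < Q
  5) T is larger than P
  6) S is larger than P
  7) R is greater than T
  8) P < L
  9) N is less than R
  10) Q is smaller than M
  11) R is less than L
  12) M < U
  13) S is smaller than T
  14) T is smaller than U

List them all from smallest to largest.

N < P < S < T < R < L < Q < M < U

Each adjacent pair is fixed by a given relation: N < P; P < S; S < T; T < R; R < L; L < Q; Q < M; M < U. Chaining them end to end gives the full order.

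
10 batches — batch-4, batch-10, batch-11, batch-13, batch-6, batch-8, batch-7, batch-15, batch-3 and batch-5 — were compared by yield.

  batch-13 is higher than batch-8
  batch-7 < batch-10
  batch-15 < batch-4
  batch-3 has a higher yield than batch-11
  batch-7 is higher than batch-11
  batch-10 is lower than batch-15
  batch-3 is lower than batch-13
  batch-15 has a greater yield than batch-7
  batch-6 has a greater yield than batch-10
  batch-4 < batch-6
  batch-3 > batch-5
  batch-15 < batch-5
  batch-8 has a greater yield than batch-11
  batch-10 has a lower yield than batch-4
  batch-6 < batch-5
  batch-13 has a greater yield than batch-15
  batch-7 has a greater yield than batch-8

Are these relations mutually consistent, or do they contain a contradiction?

The single ordering batch-11 < batch-8 < batch-7 < batch-10 < batch-15 < batch-4 < batch-6 < batch-5 < batch-3 < batch-13 satisfies every listed relation, so no contradiction arises.

consistent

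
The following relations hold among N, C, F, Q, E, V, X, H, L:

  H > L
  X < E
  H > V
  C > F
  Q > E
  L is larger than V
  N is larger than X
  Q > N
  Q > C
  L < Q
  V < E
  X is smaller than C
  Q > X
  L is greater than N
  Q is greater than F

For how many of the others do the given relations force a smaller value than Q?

Directly below Q: F, X, N, L, C, E.
One step further: V (7 so far).
Nothing else is reachable below Q; 7 in all.

7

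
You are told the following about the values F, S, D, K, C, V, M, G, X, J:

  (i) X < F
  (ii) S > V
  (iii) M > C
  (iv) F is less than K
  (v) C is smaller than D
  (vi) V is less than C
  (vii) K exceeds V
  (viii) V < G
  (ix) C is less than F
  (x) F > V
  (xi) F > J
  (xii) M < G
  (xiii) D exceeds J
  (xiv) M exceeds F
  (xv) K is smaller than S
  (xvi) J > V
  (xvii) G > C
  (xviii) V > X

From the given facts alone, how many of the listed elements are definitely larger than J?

The elements the relations force above J are F, K, M, G, D, S — no chain reaches any other.
That is 6.

6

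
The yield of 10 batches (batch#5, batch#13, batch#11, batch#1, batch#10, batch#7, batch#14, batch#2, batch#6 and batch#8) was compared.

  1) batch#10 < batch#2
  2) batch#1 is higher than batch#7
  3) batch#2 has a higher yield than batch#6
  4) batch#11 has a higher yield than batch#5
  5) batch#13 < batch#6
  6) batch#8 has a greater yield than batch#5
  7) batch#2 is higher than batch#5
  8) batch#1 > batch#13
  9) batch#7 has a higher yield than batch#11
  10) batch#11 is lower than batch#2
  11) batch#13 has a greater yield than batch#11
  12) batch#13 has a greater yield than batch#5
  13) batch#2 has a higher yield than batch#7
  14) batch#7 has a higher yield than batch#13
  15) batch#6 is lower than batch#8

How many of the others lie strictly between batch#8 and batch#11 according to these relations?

Chaining upward from batch#11 reaches: batch#13, batch#7, batch#1, batch#6, batch#2.
Chaining downward from batch#8 reaches: batch#5, batch#13, batch#6.
Strictly between batch#11 and batch#8 are those in both lists: batch#13, batch#6 — 2 elements.

2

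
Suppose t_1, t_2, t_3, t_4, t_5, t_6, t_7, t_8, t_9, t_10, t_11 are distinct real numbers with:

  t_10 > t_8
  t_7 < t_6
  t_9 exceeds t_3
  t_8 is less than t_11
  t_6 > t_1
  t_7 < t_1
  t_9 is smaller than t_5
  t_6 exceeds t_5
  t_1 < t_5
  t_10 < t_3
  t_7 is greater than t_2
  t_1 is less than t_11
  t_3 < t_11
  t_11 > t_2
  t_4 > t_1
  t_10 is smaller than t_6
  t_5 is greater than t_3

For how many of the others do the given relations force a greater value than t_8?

The elements the relations force above t_8 are t_10, t_3, t_11, t_9, t_5, t_6 — no chain reaches any other.
That is 6.

6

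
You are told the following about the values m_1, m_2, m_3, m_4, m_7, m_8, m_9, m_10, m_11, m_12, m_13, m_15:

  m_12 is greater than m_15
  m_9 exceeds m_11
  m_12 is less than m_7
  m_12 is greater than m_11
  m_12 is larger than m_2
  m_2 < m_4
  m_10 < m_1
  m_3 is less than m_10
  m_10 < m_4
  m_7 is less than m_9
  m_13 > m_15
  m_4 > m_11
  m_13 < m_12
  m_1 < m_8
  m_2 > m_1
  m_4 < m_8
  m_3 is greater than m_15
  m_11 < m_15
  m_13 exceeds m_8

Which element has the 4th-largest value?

The consecutive relations fix a unique order: m_11 < m_15 < m_3 < m_10 < m_1 < m_2 < m_4 < m_8 < m_13 < m_12 < m_7 < m_9.
The 4th largest is m_13.

m_13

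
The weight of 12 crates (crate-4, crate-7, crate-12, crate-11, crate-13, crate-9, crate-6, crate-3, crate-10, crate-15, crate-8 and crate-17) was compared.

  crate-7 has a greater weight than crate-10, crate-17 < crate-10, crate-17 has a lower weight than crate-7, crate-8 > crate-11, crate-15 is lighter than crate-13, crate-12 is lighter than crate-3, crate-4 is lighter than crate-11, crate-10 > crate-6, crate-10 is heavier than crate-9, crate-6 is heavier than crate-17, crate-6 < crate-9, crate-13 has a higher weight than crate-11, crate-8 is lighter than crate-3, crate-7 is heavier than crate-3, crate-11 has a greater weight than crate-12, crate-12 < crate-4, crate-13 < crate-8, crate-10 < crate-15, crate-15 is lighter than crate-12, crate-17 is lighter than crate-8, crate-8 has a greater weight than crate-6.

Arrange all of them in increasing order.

Each adjacent pair is fixed by a given relation: crate-17 < crate-6; crate-6 < crate-9; crate-9 < crate-10; crate-10 < crate-15; crate-15 < crate-12; crate-12 < crate-4; crate-4 < crate-11; crate-11 < crate-13; crate-13 < crate-8; crate-8 < crate-3; crate-3 < crate-7. Chaining them end to end gives the full order.

crate-17 < crate-6 < crate-9 < crate-10 < crate-15 < crate-12 < crate-4 < crate-11 < crate-13 < crate-8 < crate-3 < crate-7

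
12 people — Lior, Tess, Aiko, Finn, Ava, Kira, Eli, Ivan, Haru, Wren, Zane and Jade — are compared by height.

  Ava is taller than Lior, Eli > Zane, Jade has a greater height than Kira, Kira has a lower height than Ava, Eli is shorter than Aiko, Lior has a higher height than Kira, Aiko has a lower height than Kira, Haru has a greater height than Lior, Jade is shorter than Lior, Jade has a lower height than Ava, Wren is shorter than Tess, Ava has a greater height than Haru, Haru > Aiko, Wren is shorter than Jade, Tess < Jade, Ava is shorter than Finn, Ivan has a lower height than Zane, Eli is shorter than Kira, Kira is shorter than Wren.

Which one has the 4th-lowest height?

Aiko

Chaining the given pairs: Ivan < Zane < Eli < Aiko < Kira < Wren < Tess < Jade < Lior < Haru < Ava < Finn.
Counting 4 from the smallest end gives Aiko.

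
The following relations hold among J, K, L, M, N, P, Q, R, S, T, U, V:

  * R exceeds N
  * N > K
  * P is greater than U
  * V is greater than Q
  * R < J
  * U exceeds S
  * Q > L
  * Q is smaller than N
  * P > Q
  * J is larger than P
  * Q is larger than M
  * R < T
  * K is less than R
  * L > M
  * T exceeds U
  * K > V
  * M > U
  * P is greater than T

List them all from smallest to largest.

Nothing is placed below S, so it is least; from there S < U; U < M; M < L; L < Q; Q < V; V < K; K < N; N < R; R < T; T < P; P < J, each given directly.

S < U < M < L < Q < V < K < N < R < T < P < J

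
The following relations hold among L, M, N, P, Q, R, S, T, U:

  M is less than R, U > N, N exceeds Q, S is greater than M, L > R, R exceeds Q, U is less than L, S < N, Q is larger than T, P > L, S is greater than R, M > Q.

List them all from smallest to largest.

Nothing is placed below T, so it is least; from there T < Q; Q < M; M < R; R < S; S < N; N < U; U < L; L < P, each given directly.

T < Q < M < R < S < N < U < L < P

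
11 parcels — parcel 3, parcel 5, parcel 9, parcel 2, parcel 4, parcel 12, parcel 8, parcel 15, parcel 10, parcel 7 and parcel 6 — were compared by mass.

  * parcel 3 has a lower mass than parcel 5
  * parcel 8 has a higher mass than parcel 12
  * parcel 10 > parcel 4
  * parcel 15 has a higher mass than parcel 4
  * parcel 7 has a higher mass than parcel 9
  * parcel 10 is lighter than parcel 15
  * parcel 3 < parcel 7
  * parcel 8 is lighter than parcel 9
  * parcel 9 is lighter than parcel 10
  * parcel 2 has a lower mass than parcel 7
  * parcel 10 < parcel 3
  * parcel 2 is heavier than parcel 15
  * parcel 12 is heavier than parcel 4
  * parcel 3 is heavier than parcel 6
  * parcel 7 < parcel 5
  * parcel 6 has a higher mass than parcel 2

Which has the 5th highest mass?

parcel 2

Chaining the given pairs: parcel 4 < parcel 12 < parcel 8 < parcel 9 < parcel 10 < parcel 15 < parcel 2 < parcel 6 < parcel 3 < parcel 7 < parcel 5.
The 5th largest is parcel 2.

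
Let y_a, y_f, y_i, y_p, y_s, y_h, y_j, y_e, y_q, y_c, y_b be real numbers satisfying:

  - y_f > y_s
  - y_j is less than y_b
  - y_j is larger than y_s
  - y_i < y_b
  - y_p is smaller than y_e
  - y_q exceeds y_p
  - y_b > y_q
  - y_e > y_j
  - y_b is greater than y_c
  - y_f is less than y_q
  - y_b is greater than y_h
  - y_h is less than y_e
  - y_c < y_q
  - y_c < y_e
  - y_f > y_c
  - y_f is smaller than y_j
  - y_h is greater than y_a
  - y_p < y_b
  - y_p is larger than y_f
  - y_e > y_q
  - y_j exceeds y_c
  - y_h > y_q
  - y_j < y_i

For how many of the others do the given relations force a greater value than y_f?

The elements the relations force above y_f are y_p, y_q, y_j, y_i, y_h, y_b, y_e — no chain reaches any other.
That is 7.

7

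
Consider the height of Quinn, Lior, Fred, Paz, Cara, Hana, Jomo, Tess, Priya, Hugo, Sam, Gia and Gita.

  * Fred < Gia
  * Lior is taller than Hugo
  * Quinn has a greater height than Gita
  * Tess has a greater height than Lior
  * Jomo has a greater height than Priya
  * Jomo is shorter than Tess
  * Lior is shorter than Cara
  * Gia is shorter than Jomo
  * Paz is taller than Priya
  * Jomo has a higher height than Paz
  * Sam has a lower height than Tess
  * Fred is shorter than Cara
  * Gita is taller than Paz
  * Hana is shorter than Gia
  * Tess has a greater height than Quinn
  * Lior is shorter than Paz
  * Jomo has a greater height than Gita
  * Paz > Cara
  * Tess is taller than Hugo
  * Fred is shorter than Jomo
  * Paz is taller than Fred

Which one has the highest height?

Hugo is not greatest since Hugo < Lior; Fred is not greatest since Fred < Cara; Lior is not greatest since Lior < Paz; Hana is not greatest since Hana < Gia; Priya is not greatest since Priya < Jomo; Gia is not greatest since Gia < Jomo; Cara is not greatest since Cara < Paz; Paz is not greatest since Paz < Jomo; Gita is not greatest since Gita < Jomo; Sam is not greatest since Sam < Tess; Quinn is not greatest since Quinn < Tess; Jomo is not greatest since Jomo < Tess.
Only Tess has nothing above it, so Tess is the highest height.

Tess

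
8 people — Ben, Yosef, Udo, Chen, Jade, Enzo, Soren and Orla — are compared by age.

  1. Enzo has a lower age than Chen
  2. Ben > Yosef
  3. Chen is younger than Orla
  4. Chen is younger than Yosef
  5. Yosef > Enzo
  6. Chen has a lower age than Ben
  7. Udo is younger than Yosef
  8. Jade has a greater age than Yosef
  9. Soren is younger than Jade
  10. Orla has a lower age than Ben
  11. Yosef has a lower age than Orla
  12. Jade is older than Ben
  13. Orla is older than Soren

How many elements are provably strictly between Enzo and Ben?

3

Chaining upward from Enzo reaches: Chen, Yosef, Orla, Jade.
Chaining downward from Ben reaches: Soren, Udo, Chen, Yosef, Orla.
Strictly between Enzo and Ben are those in both lists: Chen, Yosef, Orla — 3 elements.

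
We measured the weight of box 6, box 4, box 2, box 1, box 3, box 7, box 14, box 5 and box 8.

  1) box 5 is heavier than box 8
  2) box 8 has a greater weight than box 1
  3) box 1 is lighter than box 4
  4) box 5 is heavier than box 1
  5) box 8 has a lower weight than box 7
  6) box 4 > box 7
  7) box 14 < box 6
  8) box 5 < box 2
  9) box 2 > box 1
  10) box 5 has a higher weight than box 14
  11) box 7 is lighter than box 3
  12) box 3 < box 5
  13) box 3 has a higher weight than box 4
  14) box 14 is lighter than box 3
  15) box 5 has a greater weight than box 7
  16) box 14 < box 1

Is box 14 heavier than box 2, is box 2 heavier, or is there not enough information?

Following the relations from box 14: box 14 < box 1 < box 8 < box 7 < box 4 < box 3 < box 5 < box 2.
So box 2 is heavier.

box 2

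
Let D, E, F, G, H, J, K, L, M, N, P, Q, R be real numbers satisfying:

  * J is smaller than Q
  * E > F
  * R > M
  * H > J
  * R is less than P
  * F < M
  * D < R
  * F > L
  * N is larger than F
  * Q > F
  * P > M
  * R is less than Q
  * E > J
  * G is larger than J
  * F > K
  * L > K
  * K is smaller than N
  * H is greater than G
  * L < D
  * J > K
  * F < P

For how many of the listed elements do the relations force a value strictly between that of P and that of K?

5

The relations place K below P. An element lies strictly between them when it is forced above K and also forced below P.
Above K: {L, F, D, N, M, J, R, E, Q, G, H}. Below P: {L, F, D, M, R}.
Intersection: {L, F, D, M, R} — 5.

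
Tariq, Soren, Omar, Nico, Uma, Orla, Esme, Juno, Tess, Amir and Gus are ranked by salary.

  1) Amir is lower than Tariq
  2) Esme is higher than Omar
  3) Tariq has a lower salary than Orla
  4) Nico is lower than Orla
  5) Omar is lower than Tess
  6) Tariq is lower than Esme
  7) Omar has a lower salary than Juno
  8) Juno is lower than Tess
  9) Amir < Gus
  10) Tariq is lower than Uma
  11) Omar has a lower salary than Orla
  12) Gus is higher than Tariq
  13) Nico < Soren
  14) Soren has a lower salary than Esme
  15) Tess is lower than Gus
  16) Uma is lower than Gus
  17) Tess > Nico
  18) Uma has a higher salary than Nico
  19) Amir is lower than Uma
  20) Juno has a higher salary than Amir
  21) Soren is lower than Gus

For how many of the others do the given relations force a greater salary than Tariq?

4

From Tariq the given relations immediately reach Uma, Orla, Esme, Gus.
No other element is forced above Tariq by the given relations, so the count is 4.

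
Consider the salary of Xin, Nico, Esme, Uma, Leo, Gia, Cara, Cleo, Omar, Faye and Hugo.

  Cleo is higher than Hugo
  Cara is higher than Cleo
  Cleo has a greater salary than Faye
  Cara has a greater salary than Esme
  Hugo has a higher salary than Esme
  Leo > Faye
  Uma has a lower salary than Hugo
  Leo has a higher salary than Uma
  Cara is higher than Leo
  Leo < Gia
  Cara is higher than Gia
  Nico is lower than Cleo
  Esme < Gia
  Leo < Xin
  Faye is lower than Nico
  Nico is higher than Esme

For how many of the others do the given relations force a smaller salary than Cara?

From Cara the given relations immediately reach Esme, Leo, Gia, Cleo.
From those, Uma, Hugo, Faye, Nico — 8 in total.
No other element is forced below Cara by the given relations, so the count is 8.

8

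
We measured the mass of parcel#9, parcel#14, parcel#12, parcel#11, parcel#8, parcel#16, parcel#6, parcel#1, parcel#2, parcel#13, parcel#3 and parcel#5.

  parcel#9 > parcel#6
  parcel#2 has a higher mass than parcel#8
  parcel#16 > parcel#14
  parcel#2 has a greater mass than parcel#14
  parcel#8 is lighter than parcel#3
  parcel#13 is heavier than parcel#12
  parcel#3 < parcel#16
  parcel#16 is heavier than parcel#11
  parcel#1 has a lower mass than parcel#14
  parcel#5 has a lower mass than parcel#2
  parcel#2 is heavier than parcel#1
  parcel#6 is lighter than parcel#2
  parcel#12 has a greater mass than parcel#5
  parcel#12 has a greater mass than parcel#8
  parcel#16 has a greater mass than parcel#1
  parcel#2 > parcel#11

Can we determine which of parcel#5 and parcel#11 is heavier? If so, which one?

Following every chain through parcel#5: above parcel#5 we get parcel#12, parcel#13, parcel#2.
parcel#11 is not reached, and no chain runs the other way from parcel#11 to parcel#5.
So the given relations leave the order of parcel#5 and parcel#11 undetermined.

undetermined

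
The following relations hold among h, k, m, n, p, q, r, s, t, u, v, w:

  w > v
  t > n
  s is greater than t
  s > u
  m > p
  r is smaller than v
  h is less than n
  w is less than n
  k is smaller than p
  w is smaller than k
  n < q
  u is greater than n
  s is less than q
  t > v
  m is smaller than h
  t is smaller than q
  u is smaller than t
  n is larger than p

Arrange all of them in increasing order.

r < v < w < k < p < m < h < n < u < t < s < q

Each adjacent pair is fixed by a given relation: r < v; v < w; w < k; k < p; p < m; m < h; h < n; n < u; u < t; t < s; s < q. Chaining them end to end gives the full order.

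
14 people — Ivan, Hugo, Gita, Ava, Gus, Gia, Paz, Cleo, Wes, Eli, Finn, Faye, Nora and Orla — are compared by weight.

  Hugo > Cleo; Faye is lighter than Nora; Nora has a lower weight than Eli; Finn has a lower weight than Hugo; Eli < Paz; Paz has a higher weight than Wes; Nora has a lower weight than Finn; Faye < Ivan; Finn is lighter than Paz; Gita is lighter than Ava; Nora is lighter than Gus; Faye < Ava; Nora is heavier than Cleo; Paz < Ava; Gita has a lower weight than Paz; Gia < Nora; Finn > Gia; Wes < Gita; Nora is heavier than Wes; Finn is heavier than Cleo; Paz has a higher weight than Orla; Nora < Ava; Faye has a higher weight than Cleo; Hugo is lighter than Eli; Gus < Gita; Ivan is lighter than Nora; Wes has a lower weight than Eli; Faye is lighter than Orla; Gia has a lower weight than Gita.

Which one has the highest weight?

Chaining downward from Ava: directly below it, Faye, Nora, Gita, Paz; then Cleo, Gia, Wes, Ivan, Gus, Finn, Orla, Eli; then Hugo.
That covers every other element, and nothing is given above Ava, so Ava is the highest weight.

Ava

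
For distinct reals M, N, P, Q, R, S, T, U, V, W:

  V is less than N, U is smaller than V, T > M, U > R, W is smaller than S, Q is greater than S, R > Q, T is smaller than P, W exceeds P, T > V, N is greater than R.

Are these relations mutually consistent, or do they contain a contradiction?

inconsistent

Chaining the given relations yields T < P < W < S < Q < R < U < V, so T < V. But one relation states V < T. These cannot both hold.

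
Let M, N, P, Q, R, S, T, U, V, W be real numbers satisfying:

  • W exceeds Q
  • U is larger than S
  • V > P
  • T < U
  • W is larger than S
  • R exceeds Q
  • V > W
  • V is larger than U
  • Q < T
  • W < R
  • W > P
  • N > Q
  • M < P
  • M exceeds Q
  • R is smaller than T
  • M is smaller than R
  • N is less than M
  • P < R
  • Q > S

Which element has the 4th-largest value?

R

Chaining the given pairs: S < Q < N < M < P < W < R < T < U < V.
Counting 4 from the largest end gives R.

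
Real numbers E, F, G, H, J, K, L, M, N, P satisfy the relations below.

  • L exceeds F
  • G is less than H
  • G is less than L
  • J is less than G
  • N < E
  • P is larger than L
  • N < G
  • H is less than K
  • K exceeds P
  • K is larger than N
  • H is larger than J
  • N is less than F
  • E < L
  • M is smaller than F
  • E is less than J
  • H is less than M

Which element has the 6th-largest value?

H

The consecutive relations fix a unique order: N < E < J < G < H < M < F < L < P < K.
The 6th largest is H.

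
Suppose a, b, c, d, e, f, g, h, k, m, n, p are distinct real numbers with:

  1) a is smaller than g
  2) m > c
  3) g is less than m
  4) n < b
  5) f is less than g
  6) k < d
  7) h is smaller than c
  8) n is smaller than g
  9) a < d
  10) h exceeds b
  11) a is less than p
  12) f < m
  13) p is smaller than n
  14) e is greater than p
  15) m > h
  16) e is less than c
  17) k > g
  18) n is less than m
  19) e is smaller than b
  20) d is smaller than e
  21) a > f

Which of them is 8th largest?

The consecutive relations fix a unique order: f < a < p < n < g < k < d < e < b < h < c < m.
Counting 8 from the largest end gives g.

g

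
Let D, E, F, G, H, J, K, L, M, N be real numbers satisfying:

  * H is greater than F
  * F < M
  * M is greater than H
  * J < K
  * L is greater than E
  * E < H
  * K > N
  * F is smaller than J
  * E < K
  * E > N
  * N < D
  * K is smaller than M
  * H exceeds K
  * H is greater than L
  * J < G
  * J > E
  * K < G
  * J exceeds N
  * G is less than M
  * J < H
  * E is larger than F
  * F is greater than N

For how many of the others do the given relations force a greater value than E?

The elements the relations force above E are J, K, L, G, H, M — no chain reaches any other.
That is 6.

6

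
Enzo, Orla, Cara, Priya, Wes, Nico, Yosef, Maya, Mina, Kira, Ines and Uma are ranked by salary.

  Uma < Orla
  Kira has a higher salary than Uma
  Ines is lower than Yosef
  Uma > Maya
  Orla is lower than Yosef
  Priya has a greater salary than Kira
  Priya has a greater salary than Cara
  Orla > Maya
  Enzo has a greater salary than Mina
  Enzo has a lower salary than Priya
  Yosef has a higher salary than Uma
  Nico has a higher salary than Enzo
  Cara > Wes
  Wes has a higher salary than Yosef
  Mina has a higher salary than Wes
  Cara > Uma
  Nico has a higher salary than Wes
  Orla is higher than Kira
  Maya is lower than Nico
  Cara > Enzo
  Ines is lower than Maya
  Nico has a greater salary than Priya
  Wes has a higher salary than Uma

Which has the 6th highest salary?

The consecutive relations fix a unique order: Ines < Maya < Uma < Kira < Orla < Yosef < Wes < Mina < Enzo < Cara < Priya < Nico.
Counting 6 from the largest end gives Wes.

Wes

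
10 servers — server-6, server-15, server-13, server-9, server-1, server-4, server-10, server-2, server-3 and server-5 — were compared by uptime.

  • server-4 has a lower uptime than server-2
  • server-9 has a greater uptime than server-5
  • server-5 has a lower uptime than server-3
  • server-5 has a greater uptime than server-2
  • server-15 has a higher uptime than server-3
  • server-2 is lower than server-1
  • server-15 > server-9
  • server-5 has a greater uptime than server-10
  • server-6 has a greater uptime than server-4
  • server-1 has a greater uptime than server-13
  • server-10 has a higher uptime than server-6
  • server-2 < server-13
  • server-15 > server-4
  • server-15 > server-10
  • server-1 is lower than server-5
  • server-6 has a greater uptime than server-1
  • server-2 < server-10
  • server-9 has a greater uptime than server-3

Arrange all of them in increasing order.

server-4 < server-2 < server-13 < server-1 < server-6 < server-10 < server-5 < server-3 < server-9 < server-15

Each adjacent pair is fixed by a given relation: server-4 < server-2; server-2 < server-13; server-13 < server-1; server-1 < server-6; server-6 < server-10; server-10 < server-5; server-5 < server-3; server-3 < server-9; server-9 < server-15. Chaining them end to end gives the full order.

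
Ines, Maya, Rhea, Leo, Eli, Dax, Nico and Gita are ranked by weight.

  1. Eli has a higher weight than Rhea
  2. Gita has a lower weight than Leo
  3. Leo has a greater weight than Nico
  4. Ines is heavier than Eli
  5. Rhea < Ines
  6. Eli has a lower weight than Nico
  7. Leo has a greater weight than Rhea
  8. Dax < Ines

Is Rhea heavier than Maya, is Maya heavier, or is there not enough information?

Following every chain through Rhea: above Rhea we get Eli, Nico, Ines, Leo.
Maya is not reached, and no chain runs the other way from Maya to Rhea.
So the given relations leave the order of Rhea and Maya undetermined.

undetermined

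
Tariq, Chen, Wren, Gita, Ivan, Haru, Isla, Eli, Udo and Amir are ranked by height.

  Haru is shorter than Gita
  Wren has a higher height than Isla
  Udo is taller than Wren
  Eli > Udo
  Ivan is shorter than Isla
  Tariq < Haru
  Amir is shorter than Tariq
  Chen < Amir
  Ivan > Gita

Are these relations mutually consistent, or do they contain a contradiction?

consistent

The single ordering Chen < Amir < Tariq < Haru < Gita < Ivan < Isla < Wren < Udo < Eli satisfies every listed relation, so no contradiction arises.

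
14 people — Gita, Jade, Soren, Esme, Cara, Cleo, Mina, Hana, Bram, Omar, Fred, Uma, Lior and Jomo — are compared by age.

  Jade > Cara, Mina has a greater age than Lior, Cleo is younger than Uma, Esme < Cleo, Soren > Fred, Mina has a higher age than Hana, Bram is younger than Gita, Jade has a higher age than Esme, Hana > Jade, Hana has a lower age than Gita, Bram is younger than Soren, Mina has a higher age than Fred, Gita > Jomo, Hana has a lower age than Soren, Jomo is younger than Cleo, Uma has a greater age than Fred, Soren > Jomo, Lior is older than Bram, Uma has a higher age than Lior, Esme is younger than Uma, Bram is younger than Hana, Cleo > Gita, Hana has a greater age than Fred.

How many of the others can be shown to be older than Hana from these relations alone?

The elements the relations force above Hana are Gita, Cleo, Mina, Uma, Soren — no chain reaches any other.
That is 5.

5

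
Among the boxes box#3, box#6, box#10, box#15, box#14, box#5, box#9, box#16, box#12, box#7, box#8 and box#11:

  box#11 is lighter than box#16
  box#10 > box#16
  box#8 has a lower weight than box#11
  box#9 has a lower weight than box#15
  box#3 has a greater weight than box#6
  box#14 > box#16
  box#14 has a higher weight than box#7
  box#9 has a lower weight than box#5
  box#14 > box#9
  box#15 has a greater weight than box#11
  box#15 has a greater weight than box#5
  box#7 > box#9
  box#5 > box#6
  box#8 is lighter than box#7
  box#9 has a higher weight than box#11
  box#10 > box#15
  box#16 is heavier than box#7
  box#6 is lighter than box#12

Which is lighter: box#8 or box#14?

box#8

box#8 < box#11 and box#11 < box#9 give box#8 < box#9.
Then box#9 < box#7 extends the chain to box#7.
With box#7 < box#16: box#8 < box#11 < box#9 < box#7 < box#16.
Then box#16 < box#14 extends the chain to box#14.
So box#8 < box#14; box#8 is the lighter of the two.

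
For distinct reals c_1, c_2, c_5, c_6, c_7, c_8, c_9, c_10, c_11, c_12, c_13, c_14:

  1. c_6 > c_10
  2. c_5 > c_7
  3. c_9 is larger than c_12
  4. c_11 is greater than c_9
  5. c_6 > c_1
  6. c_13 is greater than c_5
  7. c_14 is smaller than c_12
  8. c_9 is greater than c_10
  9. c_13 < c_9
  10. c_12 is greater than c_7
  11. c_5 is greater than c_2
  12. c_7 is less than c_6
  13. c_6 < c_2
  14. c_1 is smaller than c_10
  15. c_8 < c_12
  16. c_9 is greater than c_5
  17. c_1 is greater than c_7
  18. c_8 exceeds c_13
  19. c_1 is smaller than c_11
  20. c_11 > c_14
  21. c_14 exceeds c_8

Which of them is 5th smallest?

Chaining the given pairs: c_7 < c_1 < c_10 < c_6 < c_2 < c_5 < c_13 < c_8 < c_14 < c_12 < c_9 < c_11.
The 5th smallest is c_2.

c_2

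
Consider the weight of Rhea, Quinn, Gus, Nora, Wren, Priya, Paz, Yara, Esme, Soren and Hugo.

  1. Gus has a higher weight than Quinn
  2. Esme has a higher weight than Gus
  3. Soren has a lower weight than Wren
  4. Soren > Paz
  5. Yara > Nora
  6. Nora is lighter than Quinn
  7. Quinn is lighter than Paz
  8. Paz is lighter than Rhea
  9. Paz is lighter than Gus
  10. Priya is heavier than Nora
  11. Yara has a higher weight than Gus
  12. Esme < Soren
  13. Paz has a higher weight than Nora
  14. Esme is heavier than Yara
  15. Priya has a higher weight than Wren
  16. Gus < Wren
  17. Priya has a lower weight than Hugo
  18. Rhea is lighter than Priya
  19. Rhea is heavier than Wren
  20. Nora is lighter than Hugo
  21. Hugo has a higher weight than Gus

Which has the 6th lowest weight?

Esme

Piecing the relations together gives one ordering: Nora < Quinn < Paz < Gus < Yara < Esme < Soren < Wren < Rhea < Priya < Hugo.
The 6th smallest is Esme.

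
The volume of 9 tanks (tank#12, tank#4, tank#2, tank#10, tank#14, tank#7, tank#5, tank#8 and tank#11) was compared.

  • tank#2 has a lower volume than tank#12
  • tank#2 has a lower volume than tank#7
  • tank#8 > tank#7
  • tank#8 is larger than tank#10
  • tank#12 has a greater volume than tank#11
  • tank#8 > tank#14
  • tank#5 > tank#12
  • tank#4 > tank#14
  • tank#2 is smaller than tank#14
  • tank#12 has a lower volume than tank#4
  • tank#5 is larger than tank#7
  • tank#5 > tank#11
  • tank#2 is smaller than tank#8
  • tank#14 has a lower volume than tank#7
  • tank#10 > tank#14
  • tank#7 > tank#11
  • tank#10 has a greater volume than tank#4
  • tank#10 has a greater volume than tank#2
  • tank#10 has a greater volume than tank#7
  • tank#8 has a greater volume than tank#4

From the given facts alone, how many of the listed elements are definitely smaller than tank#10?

From tank#10 the given relations immediately reach tank#2, tank#14, tank#4, tank#7.
From those, tank#11, tank#12 — 6 in total.
No other element is forced below tank#10 by the given relations, so the count is 6.

6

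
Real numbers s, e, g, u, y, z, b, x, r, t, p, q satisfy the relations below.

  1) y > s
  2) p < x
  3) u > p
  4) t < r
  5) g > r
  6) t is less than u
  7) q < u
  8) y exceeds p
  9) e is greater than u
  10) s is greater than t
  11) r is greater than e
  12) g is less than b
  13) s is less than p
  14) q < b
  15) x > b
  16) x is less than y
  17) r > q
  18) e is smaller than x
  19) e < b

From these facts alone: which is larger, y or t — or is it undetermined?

y

t < s and s < p give t < p.
Then p < u extends the chain to u.
Then u < e extends the chain to e.
Then e < r extends the chain to r.
Then r < g extends the chain to g.
With g < b: t < s < p < u < e < r < g < b.
With b < x: t < s < p < u < e < r < g < b < x.
With x < y: t < s < p < u < e < r < g < b < x < y.
So y is larger.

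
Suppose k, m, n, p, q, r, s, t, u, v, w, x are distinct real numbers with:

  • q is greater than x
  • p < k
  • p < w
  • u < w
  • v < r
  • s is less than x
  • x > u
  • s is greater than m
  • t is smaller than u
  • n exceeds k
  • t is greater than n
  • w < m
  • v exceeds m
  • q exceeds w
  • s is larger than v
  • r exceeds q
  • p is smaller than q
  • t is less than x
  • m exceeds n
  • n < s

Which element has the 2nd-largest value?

The consecutive relations fix a unique order: p < k < n < t < u < w < m < v < s < x < q < r.
The 2nd largest is q.

q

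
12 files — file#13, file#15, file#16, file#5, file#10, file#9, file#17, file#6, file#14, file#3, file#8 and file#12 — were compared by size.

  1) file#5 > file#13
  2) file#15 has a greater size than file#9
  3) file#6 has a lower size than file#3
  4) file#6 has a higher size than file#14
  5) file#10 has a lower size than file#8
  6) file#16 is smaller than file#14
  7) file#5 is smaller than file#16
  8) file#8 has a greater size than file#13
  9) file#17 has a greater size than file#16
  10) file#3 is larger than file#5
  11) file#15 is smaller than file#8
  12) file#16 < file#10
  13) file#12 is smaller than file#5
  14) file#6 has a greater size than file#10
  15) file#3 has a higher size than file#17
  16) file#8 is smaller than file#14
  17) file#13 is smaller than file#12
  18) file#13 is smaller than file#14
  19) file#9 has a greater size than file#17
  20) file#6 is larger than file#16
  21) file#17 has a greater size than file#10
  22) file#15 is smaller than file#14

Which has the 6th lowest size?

file#17

Piecing the relations together gives one ordering: file#13 < file#12 < file#5 < file#16 < file#10 < file#17 < file#9 < file#15 < file#8 < file#14 < file#6 < file#3.
The 6th smallest is file#17.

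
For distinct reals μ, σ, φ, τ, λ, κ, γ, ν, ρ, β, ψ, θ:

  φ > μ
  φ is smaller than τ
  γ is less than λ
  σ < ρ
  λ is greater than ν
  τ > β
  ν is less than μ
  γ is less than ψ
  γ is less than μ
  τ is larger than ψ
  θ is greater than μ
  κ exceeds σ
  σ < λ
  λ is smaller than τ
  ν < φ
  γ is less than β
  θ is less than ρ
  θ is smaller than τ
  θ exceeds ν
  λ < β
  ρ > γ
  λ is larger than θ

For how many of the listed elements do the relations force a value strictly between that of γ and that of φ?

Chaining upward from γ reaches: ψ, μ, θ, ρ, λ, β, τ.
Chaining downward from φ reaches: ν, μ.
Strictly between γ and φ are those in both lists: μ — 1 element.

1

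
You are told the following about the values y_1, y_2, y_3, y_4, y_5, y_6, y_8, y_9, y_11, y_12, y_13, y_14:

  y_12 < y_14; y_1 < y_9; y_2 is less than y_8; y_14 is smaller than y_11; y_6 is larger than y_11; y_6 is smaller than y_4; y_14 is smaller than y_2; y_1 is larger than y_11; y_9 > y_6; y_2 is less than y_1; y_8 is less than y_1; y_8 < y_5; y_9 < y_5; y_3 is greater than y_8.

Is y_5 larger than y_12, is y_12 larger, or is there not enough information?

y_12 < y_14 and y_14 < y_2 give y_12 < y_2.
With y_2 < y_8: y_12 < y_14 < y_2 < y_8.
Then y_8 < y_5 extends the chain to y_5.
So y_5 is larger.

y_5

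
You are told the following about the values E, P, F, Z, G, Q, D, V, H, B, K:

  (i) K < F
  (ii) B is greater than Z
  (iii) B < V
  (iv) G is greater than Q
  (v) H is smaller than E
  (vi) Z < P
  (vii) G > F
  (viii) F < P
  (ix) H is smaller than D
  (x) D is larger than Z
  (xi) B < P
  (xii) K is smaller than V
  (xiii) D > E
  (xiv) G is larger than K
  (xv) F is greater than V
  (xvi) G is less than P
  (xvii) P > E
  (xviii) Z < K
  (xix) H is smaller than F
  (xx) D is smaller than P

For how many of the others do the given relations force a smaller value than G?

7

The elements the relations force below G are H, Z, B, Q, K, V, F — no chain reaches any other.
That is 7.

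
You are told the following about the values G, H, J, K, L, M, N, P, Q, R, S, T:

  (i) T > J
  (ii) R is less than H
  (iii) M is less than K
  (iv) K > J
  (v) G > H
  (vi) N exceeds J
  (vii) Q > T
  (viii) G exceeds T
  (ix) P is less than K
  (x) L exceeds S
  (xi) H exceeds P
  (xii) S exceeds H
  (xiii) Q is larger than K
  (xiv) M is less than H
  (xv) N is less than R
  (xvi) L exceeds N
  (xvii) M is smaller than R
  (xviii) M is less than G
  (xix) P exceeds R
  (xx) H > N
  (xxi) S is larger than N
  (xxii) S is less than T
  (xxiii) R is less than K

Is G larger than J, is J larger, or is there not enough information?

G

The relevant relations are J < N; N < R; R < H; H < S; S < T; T < G.
Chaining these gives J < N < R < H < S < T < G.
So G is larger.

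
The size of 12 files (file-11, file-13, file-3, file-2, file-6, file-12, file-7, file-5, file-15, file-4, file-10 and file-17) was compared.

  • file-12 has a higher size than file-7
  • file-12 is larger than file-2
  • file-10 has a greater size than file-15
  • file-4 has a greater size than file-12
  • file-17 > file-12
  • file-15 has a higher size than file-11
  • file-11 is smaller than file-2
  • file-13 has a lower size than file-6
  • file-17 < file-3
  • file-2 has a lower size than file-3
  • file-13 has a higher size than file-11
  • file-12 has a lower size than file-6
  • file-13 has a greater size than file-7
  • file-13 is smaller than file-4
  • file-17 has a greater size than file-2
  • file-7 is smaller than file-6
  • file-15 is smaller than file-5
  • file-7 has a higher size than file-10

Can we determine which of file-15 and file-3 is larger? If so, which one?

file-15 < file-10 and file-10 < file-7 give file-15 < file-7.
With file-7 < file-12: file-15 < file-10 < file-7 < file-12.
Then file-12 < file-17 extends the chain to file-17.
With file-17 < file-3: file-15 < file-10 < file-7 < file-12 < file-17 < file-3.
So file-3 is larger.

file-3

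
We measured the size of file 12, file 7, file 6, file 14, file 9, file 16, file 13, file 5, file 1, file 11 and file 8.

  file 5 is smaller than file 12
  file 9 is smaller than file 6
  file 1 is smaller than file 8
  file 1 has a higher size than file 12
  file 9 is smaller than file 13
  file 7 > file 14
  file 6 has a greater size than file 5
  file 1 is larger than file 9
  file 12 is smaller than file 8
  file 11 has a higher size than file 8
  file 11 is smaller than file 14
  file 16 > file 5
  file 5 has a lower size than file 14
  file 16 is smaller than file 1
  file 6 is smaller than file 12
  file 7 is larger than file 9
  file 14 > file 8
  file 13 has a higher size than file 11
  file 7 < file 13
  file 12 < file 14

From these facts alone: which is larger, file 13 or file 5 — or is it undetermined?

file 5 < file 6 and file 6 < file 12 give file 5 < file 12.
With file 12 < file 8: file 5 < file 6 < file 12 < file 8.
With file 8 < file 11: file 5 < file 6 < file 12 < file 8 < file 11.
With file 11 < file 14: file 5 < file 6 < file 12 < file 8 < file 11 < file 14.
With file 14 < file 7: file 5 < file 6 < file 12 < file 8 < file 11 < file 14 < file 7.
With file 7 < file 13: file 5 < file 6 < file 12 < file 8 < file 11 < file 14 < file 7 < file 13.
So file 13 is larger.

file 13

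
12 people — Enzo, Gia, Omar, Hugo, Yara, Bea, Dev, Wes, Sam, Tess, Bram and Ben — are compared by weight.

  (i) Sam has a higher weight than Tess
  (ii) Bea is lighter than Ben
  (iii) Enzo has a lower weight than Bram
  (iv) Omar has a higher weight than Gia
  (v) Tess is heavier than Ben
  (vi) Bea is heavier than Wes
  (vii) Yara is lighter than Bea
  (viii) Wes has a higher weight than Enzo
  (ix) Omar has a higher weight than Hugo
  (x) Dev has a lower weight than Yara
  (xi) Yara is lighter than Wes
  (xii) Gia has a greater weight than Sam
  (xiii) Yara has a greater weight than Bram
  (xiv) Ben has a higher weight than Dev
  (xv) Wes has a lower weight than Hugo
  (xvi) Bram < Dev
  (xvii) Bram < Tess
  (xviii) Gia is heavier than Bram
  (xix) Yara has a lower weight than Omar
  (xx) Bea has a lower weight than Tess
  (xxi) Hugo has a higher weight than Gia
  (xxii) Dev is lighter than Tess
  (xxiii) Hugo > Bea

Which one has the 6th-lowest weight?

Bea

Piecing the relations together gives one ordering: Enzo < Bram < Dev < Yara < Wes < Bea < Ben < Tess < Sam < Gia < Hugo < Omar.
Counting 6 from the smallest end gives Bea.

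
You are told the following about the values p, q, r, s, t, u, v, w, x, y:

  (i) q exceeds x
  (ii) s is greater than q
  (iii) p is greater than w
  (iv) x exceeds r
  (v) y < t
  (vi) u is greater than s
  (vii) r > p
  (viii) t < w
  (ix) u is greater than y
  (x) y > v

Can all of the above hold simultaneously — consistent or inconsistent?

Every relation is compatible with v < y < t < w < p < r < x < q < s < u; the set is consistent.

consistent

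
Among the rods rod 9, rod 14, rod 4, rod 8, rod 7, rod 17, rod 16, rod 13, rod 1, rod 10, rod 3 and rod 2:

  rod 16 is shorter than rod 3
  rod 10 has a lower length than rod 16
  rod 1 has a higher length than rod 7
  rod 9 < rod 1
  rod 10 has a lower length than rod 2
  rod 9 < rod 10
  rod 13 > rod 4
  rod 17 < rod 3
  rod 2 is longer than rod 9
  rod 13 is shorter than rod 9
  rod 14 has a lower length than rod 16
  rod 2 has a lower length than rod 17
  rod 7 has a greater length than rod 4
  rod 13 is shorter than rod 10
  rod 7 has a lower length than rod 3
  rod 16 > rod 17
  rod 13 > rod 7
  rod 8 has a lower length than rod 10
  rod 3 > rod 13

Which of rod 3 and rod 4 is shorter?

Link the given pairs in sequence: rod 4 < rod 7; rod 7 < rod 13; rod 13 < rod 9; rod 9 < rod 10; rod 10 < rod 2; rod 2 < rod 17; rod 17 < rod 16; rod 16 < rod 3.
Chaining these gives rod 4 < rod 7 < rod 13 < rod 9 < rod 10 < rod 2 < rod 17 < rod 16 < rod 3.
So rod 4 < rod 3; rod 4 is the shorter of the two.

rod 4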